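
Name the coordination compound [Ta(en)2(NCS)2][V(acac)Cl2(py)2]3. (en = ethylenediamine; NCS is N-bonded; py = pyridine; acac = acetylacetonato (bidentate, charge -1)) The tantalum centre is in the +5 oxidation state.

Both ions are complex: the cation is named first with the plain metal name, the anion second with the -ate form; each ion's ligands are alphabetised independently.
Ta is given as +5; the cation's ligand charges sum to -2, so the complex cation is 3+.
With 3 anions per cation, each anion must be 3/3 = 1−.
Anion: ligand charges sum to -3; for the ion to be 1−, V = +2.

bis(ethylenediamine)diisothiocyanatotantalum(V) (acetylacetonato)dichlorobis(pyridine)vanadate(II)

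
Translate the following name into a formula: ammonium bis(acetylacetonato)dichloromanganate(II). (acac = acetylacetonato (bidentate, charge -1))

Ligands: 2 acetylacetonato (acac, -1), 2 chloro (Cl, -1). Ligand charge sum = -4.
With Mn in oxidation state +2, the complex ion is [Mn...]^2−.
Charge balance with ammonium (+1) requires 1 complex ion per 2 ammonium.

(NH4)2[Mn(acac)2Cl2]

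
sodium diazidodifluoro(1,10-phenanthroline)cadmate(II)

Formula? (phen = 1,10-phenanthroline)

Na2[CdF2(N3)2(phen)]

Ligands: 2 fluoro (F, -1), 1 1,10-phenanthroline (phen, neutral), 2 azido (N3, -1). Ligand charge sum = -4.
Charge balance with sodium (+1) requires 1 complex ion per 2 sodium.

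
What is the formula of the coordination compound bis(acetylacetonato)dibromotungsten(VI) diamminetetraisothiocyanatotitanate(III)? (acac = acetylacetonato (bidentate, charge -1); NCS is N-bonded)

Cation [W…]: ligand charges -4, W(VI) ⇒ ion charge 2+.
Anion [Ti…]: ligand charges -4, Ti(III) ⇒ ion charge 1−.
One 2+ cation requires 2 of the 1− anion.

[W(acac)2Br2][Ti(NCS)4(NH3)2]2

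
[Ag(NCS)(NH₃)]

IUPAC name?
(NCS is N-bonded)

There is no counter-ion, so the complex is neutral overall.
Ligand charges: 1×isothiocyanato (-1 each), 1×ammine (neutral); total -1. So Ag + (-1) = 0, giving Ag = +1.
Ligands are named alphabetically: ammine before isothiocyanato.

ammineisothiocyanatosilver(I)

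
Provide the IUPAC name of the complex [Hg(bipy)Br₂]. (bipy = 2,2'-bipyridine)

There is no counter-ion, so the complex is neutral overall.
Ligand charges: 2×bromo (-1 each), 1×2,2'-bipyridine (neutral); total -2. So Hg + (-2) = 0, giving Hg = +2.
Ligands are named alphabetically: bipyridine before bromo.

(2,2'-bipyridine)dibromomercury(II)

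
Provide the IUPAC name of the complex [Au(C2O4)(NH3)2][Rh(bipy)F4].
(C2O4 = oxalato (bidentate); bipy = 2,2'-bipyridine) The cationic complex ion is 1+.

Both ions are complex: the cation is named first with the plain metal name, the anion second with the -ate form; each ion's ligands are alphabetised independently.
The complex cation is given as 1+; its ligand charges sum to -2, so Au = +3.
A 1:1 salt means the anion carries the equal and opposite charge, 1−.
Anion: ligand charges sum to -4; for the ion to be 1−, Rh = +3.

diammineoxalatogold(III) (2,2'-bipyridine)tetrafluororhodate(III)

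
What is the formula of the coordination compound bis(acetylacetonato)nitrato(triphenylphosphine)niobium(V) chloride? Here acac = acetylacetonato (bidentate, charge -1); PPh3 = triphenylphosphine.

[Nb(acac)2(NO3)(PPh3)]Cl2

Ligands: 2 acetylacetonato (acac, -1), 1 triphenylphosphine (PPh3, neutral), 1 nitrato (NO3, -1). Ligand charge sum = -3.
With Nb in oxidation state +5, the complex ion is [Nb...]^2+.
Charge balance with chloride (-1) requires 1 complex ion per 2 chloride.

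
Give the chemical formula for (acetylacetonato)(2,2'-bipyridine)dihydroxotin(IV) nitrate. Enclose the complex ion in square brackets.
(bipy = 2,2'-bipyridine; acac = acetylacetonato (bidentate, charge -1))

[Sn(acac)(bipy)(OH)2]NO3

Ligands: 1 2,2'-bipyridine (bipy, neutral), 2 hydroxo (OH, -1), 1 acetylacetonato (acac, -1). Ligand charge sum = -3.
Charge balance with nitrate (-1) requires 1 complex ion per 1 nitrate.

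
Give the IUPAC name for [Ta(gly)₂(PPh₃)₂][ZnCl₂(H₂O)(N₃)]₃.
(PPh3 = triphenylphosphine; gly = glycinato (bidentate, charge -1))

bis(glycinato)bis(triphenylphosphine)tantalum(V) aquaazidodichlorozincate(II)

Zinc is always +2 in its complexes; the anion's ligand charges sum to -3, so the complex anion is 1−.
With 3 anions per cation, the cation must be 3×1 = 3+.
Cation: ligand charges sum to -2; for the ion to be 3+, Ta = +5.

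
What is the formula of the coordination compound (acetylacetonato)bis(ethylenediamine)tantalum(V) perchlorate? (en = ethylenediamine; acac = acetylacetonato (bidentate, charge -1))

Ligands: 2 ethylenediamine (en, neutral), 1 acetylacetonato (acac, -1). Ligand charge sum = -1.
With Ta in oxidation state +5, the complex ion is [Ta...]^4+.
Charge balance with perchlorate (-1) requires 1 complex ion per 4 perchlorate.

[Ta(acac)(en)2](ClO4)4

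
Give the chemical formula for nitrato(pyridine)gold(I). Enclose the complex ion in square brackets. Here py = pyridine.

Ligands: 1 nitrato (NO3, -1), 1 pyridine (py, neutral). Ligand charge sum = -1.
With Au in oxidation state +1, the complex ion is [Au...].

[Au(NO3)(py)]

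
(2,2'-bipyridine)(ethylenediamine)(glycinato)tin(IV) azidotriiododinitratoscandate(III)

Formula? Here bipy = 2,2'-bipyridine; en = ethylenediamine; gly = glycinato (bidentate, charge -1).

Cation [Sn…]: ligand charges -1, Sn(IV) ⇒ ion charge 3+.
Anion [Sc…]: ligand charges -6, Sc(III) ⇒ ion charge 3−.
One 3+ cation balances one 3− anion.

[Sn(bipy)(en)(gly)][ScI3(N3)(NO3)2]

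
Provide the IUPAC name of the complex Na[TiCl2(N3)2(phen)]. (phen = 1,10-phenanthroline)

sodium diazidodichloro(1,10-phenanthroline)titanate(III)

The 1 sodium counter-ion carries a total charge of +1, so each complex ion is 1−.
Ligand charges: 1×1,10-phenanthroline (neutral), 2×chloro (-1 each), 2×azido (-1 each); total -4. So Ti + (-4) = 1−, giving Ti = +3.
Ligands are named alphabetically: azido before chloro before phenanthroline.
The complex ion is anionic, so titanium takes the -ate form titanate(III).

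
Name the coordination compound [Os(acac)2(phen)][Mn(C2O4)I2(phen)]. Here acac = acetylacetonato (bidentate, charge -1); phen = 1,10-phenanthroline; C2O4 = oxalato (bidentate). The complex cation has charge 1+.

bis(acetylacetonato)(1,10-phenanthroline)osmium(III) diiodooxalato(1,10-phenanthroline)manganate(III)

Both ions are complex: the cation is named first with the plain metal name, the anion second with the -ate form; each ion's ligands are alphabetised independently.
The complex cation is given as 1+; its ligand charges sum to -2, so Os = +3.
A 1:1 salt means the anion carries the equal and opposite charge, 1−.
Anion: ligand charges sum to -4; for the ion to be 1−, Mn = +3.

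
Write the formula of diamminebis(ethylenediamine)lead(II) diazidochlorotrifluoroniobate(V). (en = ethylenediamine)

[Pb(en)2(NH3)2][NbClF3(N3)2]2

Cation [Pb…]: ligand charges 0, Pb(II) ⇒ ion charge 2+.
Anion [Nb…]: ligand charges -6, Nb(V) ⇒ ion charge 1−.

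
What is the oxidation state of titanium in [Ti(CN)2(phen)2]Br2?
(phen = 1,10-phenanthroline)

+4

2 bromide outside the brackets (-1 each) → the complex ion is 2+.
Ligand charges: 2×phen neutral; 2×CN = -2; sum -2.
Ti + (-2) = 2+ ⇒ Ti is +4.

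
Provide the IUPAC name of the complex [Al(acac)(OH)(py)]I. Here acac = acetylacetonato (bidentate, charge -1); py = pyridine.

(acetylacetonato)hydroxo(pyridine)aluminium(III) iodide

The 1 iodide counter-ion carries a total charge of -1, so each complex ion is 1+.
Ligand charges: 1×acetylacetonato (-1 each), 1×pyridine (neutral), 1×hydroxo (-1 each); total -2. So Al + (-2) = 1+, giving Al = +3.
Ligands are named alphabetically: acetylacetonato before hydroxo before pyridine.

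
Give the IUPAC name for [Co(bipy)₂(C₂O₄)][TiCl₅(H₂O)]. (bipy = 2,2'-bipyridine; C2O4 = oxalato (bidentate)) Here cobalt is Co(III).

Both ions are complex: the cation is named first with the plain metal name, the anion second with the -ate form; each ion's ligands are alphabetised independently.
Co is given as +3; the cation's ligand charges sum to -2, so the complex cation is 1+.
A 1:1 salt means the anion carries the equal and opposite charge, 1−.
Anion: ligand charges sum to -5; for the ion to be 1−, Ti = +4.

bis(2,2'-bipyridine)oxalatocobalt(III) aquapentachlorotitanate(IV)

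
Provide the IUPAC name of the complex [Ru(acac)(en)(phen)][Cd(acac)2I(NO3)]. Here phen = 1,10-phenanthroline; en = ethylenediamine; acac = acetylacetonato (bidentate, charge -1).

Both ions are complex: the cation is named first with the plain metal name, the anion second with the -ate form; each ion's ligands are alphabetised independently.
Cadmium is always +2 in its complexes; the anion's ligand charges sum to -4, so the complex anion is 2−.
A 1:1 salt means the cation carries the equal and opposite charge, 2+.
Cation: ligand charges sum to -1; for the ion to be 2+, Ru = +3.

(acetylacetonato)(ethylenediamine)(1,10-phenanthroline)ruthenium(III) bis(acetylacetonato)iodonitratocadmate(II)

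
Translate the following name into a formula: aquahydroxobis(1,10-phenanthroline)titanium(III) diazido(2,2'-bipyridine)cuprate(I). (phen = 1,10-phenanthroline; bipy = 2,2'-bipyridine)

Cation [Ti…]: ligand charges -1, Ti(III) ⇒ ion charge 2+.
Anion [Cu…]: ligand charges -2, Cu(I) ⇒ ion charge 1−.
One 2+ cation requires 2 of the 1− anion.

[Ti(H2O)(OH)(phen)2][Cu(bipy)(N3)2]2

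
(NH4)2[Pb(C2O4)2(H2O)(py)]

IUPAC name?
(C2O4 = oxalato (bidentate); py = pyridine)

The 2 ammonium counter-ions carry a total charge of +2, so each complex ion is 2−.
Ligand charges: 2×oxalato (-2 each), 1×pyridine (neutral), 1×aqua (neutral); total -4. So Pb + (-4) = 2−, giving Pb = +2.
The complex ion is anionic, so lead takes the -ate form plumbate(II).

ammonium aquadioxalato(pyridine)plumbate(II)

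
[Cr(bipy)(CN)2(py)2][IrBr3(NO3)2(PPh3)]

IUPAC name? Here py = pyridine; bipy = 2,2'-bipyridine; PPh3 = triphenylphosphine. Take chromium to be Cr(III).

Both ions are complex: the cation is named first with the plain metal name, the anion second with the -ate form; each ion's ligands are alphabetised independently.
Cr is given as +3; the cation's ligand charges sum to -2, so the complex cation is 1+.
A 1:1 salt means the anion carries the equal and opposite charge, 1−.
Anion: ligand charges sum to -5; for the ion to be 1−, Ir = +4.

(2,2'-bipyridine)dicyanobis(pyridine)chromium(III) tribromodinitrato(triphenylphosphine)iridate(IV)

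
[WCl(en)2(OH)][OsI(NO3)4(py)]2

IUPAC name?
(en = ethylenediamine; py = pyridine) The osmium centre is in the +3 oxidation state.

Os is given as +3; the anion's ligand charges sum to -5, so the complex anion is 2−.
With 2 anions per cation, the cation must be 2×2 = 4+.
Cation: ligand charges sum to -2; for the ion to be 4+, W = +6.

chlorobis(ethylenediamine)hydroxotungsten(VI) iodotetranitrato(pyridine)osmate(III)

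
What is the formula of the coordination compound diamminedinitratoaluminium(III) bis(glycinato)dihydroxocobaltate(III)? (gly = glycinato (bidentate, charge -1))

Cation [Al…]: ligand charges -2, Al(III) ⇒ ion charge 1+.
Anion [Co…]: ligand charges -4, Co(III) ⇒ ion charge 1−.
One 1+ cation balances one 1− anion.

[Al(NH3)2(NO3)2][Co(gly)2(OH)2]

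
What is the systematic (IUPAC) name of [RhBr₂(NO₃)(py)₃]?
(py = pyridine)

There is no counter-ion, so the complex is neutral overall.
Ligand charges: 1×nitrato (-1 each), 2×bromo (-1 each), 3×pyridine (neutral); total -3. So Rh + (-3) = 0, giving Rh = +3.
Ligands are named alphabetically: bromo before nitrato before pyridine.

dibromonitratotris(pyridine)rhodium(III)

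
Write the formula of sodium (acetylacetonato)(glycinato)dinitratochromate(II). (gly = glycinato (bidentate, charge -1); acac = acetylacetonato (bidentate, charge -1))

Na2[Cr(acac)(gly)(NO3)2]

Ligands: 2 nitrato (NO3, -1), 1 glycinato (gly, -1), 1 acetylacetonato (acac, -1). Ligand charge sum = -4.
Charge balance with sodium (+1) requires 1 complex ion per 2 sodium.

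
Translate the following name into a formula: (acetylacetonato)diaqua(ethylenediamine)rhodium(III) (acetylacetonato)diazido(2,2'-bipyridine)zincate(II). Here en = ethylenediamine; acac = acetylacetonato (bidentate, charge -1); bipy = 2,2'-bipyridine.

Cation [Rh…]: ligand charges -1, Rh(III) ⇒ ion charge 2+.
Anion [Zn…]: ligand charges -3, Zn(II) ⇒ ion charge 1−.
One 2+ cation requires 2 of the 1− anion.

[Rh(acac)(en)(H2O)2][Zn(acac)(bipy)(N3)2]2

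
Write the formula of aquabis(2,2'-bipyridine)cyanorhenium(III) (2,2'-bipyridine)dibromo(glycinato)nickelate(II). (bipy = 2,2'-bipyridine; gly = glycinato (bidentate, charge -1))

Cation [Re…]: ligand charges -1, Re(III) ⇒ ion charge 2+.
Anion [Ni…]: ligand charges -3, Ni(II) ⇒ ion charge 1−.
One 2+ cation requires 2 of the 1− anion.

[Re(bipy)2(CN)(H2O)][Ni(bipy)Br2(gly)]2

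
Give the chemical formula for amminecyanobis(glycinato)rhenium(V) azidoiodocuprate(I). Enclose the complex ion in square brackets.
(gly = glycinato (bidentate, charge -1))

Cation [Re…]: ligand charges -3, Re(V) ⇒ ion charge 2+.
Anion [Cu…]: ligand charges -2, Cu(I) ⇒ ion charge 1−.
One 2+ cation requires 2 of the 1− anion.

[Re(CN)(gly)2(NH3)][CuI(N3)]2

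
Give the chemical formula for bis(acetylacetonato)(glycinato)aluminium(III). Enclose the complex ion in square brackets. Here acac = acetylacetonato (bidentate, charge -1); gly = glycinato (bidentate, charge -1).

Ligands: 2 acetylacetonato (acac, -1), 1 glycinato (gly, -1). Ligand charge sum = -3.
With Al in oxidation state +3, the complex ion is [Al...].

[Al(acac)2(gly)]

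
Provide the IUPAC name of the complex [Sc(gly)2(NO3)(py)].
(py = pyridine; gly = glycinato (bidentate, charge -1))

There is no counter-ion, so the complex is neutral overall.
Ligand charges: 1×nitrato (-1 each), 1×pyridine (neutral), 2×glycinato (-1 each); total -3. So Sc + (-3) = 0, giving Sc = +3.
Ligands are named alphabetically: glycinato before nitrato before pyridine.

bis(glycinato)nitrato(pyridine)scandium(III)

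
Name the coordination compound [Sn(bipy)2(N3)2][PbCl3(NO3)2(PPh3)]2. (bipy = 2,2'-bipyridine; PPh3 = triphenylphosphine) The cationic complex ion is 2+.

Both ions are complex: the cation is named first with the plain metal name, the anion second with the -ate form; each ion's ligands are alphabetised independently.
The complex cation is given as 2+; its ligand charges sum to -2, so Sn = +4.
With 2 anions per cation, each anion must be 2/2 = 1−.
Anion: ligand charges sum to -5; for the ion to be 1−, Pb = +4.

diazidobis(2,2'-bipyridine)tin(IV) trichlorodinitrato(triphenylphosphine)plumbate(IV)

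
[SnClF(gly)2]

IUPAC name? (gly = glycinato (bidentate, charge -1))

chlorofluorobis(glycinato)tin(IV)

There is no counter-ion, so the complex is neutral overall.
Ligand charges: 1×chloro (-1 each), 1×fluoro (-1 each), 2×glycinato (-1 each); total -4. So Sn + (-4) = 0, giving Sn = +4.
Ligands are named alphabetically: chloro before fluoro before glycinato.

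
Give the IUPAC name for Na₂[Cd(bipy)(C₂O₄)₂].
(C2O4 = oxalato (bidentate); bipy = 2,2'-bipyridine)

The 2 sodium counter-ions carry a total charge of +2, so each complex ion is 2−.
Ligand charges: 2×oxalato (-2 each), 1×2,2'-bipyridine (neutral); total -4. So Cd + (-4) = 2−, giving Cd = +2.
Ligands are named alphabetically: bipyridine before oxalato.
The complex ion is anionic, so cadmium takes the -ate form cadmate(II).

sodium (2,2'-bipyridine)dioxalatocadmate(II)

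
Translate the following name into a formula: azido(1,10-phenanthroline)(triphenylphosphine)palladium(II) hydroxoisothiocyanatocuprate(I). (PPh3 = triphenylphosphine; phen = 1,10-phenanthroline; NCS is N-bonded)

[Pd(N3)(phen)(PPh3)][Cu(NCS)(OH)]

Cation [Pd…]: ligand charges -1, Pd(II) ⇒ ion charge 1+.
Anion [Cu…]: ligand charges -2, Cu(I) ⇒ ion charge 1−.
One 1+ cation balances one 1− anion.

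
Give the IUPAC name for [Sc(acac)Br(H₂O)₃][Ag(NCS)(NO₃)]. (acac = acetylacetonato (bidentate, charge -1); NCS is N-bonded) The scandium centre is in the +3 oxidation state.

(acetylacetonato)triaquabromoscandium(III) isothiocyanatonitratoargentate(I)

Both ions are complex: the cation is named first with the plain metal name, the anion second with the -ate form; each ion's ligands are alphabetised independently.
Sc is given as +3; the cation's ligand charges sum to -2, so the complex cation is 1+.
A 1:1 salt means the anion carries the equal and opposite charge, 1−.
Anion: ligand charges sum to -2; for the ion to be 1−, Ag = +1.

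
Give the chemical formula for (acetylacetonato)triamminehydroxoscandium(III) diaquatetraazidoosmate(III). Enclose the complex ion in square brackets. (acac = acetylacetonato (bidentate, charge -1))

[Sc(acac)(NH3)3(OH)][Os(H2O)2(N3)4]

Cation [Sc…]: ligand charges -2, Sc(III) ⇒ ion charge 1+.
Anion [Os…]: ligand charges -4, Os(III) ⇒ ion charge 1−.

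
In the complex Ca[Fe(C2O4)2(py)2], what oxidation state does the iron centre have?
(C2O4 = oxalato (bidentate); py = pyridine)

+2

1 calcium outside the brackets (+2 each) → the complex ion is 2−.
Ligand charges: 2×C2O4 = -4; 2×py neutral; sum -4.
Fe + (-4) = 2− ⇒ Fe is +2.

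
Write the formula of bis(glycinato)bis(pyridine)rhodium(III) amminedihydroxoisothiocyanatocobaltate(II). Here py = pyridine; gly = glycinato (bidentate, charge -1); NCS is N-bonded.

[Rh(gly)2(py)2][Co(NCS)(NH3)(OH)2]

Cation [Rh…]: ligand charges -2, Rh(III) ⇒ ion charge 1+.
Anion [Co…]: ligand charges -3, Co(II) ⇒ ion charge 1−.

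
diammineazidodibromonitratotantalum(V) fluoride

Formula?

[TaBr2(N3)(NH3)2(NO3)]F

Ligands: 2 bromo (Br, -1), 1 azido (N3, -1), 1 nitrato (NO3, -1), 2 ammine (NH3, neutral). Ligand charge sum = -4.
Charge balance with fluoride (-1) requires 1 complex ion per 1 fluoride.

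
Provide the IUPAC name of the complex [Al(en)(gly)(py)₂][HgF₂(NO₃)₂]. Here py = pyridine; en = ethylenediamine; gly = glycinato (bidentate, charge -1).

(ethylenediamine)(glycinato)bis(pyridine)aluminium(III) difluorodinitratomercurate(II)

Aluminium is always +3 in its complexes; the cation's ligand charges sum to -1, so the complex cation is 2+.
A 1:1 salt means the anion carries the equal and opposite charge, 2−.
Anion: ligand charges sum to -4; for the ion to be 2−, Hg = +2.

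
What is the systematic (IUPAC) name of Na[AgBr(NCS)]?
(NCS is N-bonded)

The 1 sodium counter-ion carries a total charge of +1, so each complex ion is 1−.
Ligand charges: 1×isothiocyanato (-1 each), 1×bromo (-1 each); total -2. So Ag + (-2) = 1−, giving Ag = +1.
Ligands are named alphabetically: bromo before isothiocyanato.
The complex ion is anionic, so silver takes the -ate form argentate(I).

sodium bromoisothiocyanatoargentate(I)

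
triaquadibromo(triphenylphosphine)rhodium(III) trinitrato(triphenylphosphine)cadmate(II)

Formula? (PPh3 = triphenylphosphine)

Cation [Rh…]: ligand charges -2, Rh(III) ⇒ ion charge 1+.
Anion [Cd…]: ligand charges -3, Cd(II) ⇒ ion charge 1−.
One 1+ cation balances one 1− anion.

[RhBr2(H2O)3(PPh3)][Cd(NO3)3(PPh3)]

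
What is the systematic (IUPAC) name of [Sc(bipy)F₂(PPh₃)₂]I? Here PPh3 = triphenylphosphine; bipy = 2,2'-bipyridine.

(2,2'-bipyridine)difluorobis(triphenylphosphine)scandium(III) iodide

The 1 iodide counter-ion carries a total charge of -1, so each complex ion is 1+.
Ligand charges: 2×fluoro (-1 each), 2×triphenylphosphine (neutral), 1×2,2'-bipyridine (neutral); total -2. So Sc + (-2) = 1+, giving Sc = +3.
Ligands are named alphabetically: bipyridine before fluoro before triphenylphosphine.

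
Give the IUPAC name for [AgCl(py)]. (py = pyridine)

chloro(pyridine)silver(I)

There is no counter-ion, so the complex is neutral overall.
Ligand charges: 1×pyridine (neutral), 1×chloro (-1 each); total -1. So Ag + (-1) = 0, giving Ag = +1.
Ligands are named alphabetically: chloro before pyridine.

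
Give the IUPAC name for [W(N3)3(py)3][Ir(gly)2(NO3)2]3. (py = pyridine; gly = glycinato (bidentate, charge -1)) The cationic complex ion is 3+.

The complex cation is given as 3+; its ligand charges sum to -3, so W = +6.
With 3 anions per cation, each anion must be 3/3 = 1−.
Anion: ligand charges sum to -4; for the ion to be 1−, Ir = +3.

triazidotris(pyridine)tungsten(VI) bis(glycinato)dinitratoiridate(III)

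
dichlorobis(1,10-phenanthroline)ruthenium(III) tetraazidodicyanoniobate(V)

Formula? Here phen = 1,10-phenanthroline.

[RuCl2(phen)2][Nb(CN)2(N3)4]

Cation [Ru…]: ligand charges -2, Ru(III) ⇒ ion charge 1+.
Anion [Nb…]: ligand charges -6, Nb(V) ⇒ ion charge 1−.
One 1+ cation balances one 1− anion.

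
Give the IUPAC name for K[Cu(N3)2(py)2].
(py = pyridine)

potassium diazidobis(pyridine)cuprate(I)

The 1 potassium counter-ion carries a total charge of +1, so each complex ion is 1−.
Ligand charges: 2×azido (-1 each), 2×pyridine (neutral); total -2. So Cu + (-2) = 1−, giving Cu = +1.
The complex ion is anionic, so copper takes the -ate form cuprate(I).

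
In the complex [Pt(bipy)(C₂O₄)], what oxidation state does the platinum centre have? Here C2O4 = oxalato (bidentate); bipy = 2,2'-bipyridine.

No counter-ion: the bracketed complex is neutral.
Ligand charges: 1×C2O4 = -2; 1×bipy neutral; sum -2.
Pt + (-2) = 0 ⇒ Pt is +2.

+2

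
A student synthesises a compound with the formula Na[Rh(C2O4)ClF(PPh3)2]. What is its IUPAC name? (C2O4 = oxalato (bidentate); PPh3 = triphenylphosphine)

The 1 sodium counter-ion carries a total charge of +1, so each complex ion is 1−.
Ligand charges: 1×oxalato (-2 each), 1×chloro (-1 each), 1×fluoro (-1 each), 2×triphenylphosphine (neutral); total -4. So Rh + (-4) = 1−, giving Rh = +3.
Ligands are named alphabetically: chloro before fluoro before oxalato before triphenylphosphine.
The complex ion is anionic, so rhodium takes the -ate form rhodate(III).

sodium chlorofluorooxalatobis(triphenylphosphine)rhodate(III)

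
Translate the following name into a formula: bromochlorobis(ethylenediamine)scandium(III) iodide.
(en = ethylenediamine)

Ligands: 1 chloro (Cl, -1), 1 bromo (Br, -1), 2 ethylenediamine (en, neutral). Ligand charge sum = -2.
Charge balance with iodide (-1) requires 1 complex ion per 1 iodide.

[ScBrCl(en)2]I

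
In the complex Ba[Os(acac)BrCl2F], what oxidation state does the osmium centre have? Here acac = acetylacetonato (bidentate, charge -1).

+3

1 barium outside the brackets (+2 each) → the complex ion is 2−.
Ligand charges: 1×acac = -1; 2×Cl = -2; 1×Br = -1; 1×F = -1; sum -5.
Os + (-5) = 2− ⇒ Os is +3.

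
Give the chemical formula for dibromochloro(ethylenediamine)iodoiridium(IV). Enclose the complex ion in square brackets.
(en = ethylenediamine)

Ligands: 1 chloro (Cl, -1), 1 iodo (I, -1), 1 ethylenediamine (en, neutral), 2 bromo (Br, -1). Ligand charge sum = -4.
With Ir in oxidation state +4, the complex ion is [Ir...].

[IrBr2Cl(en)I]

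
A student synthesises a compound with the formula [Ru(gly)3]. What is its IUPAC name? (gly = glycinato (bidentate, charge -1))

tris(glycinato)ruthenium(III)

There is no counter-ion, so the complex is neutral overall.
Ligand charges: 3×glycinato (-1 each); total -3. So Ru + (-3) = 0, giving Ru = +3.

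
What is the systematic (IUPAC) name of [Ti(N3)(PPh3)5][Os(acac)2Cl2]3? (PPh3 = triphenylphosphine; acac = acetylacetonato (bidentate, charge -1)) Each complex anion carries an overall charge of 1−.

Both ions are complex: the cation is named first with the plain metal name, the anion second with the -ate form; each ion's ligands are alphabetised independently.
The complex anion is given as 1−; its ligand charges sum to -4, so Os = +3.
With 3 anions per cation, the cation must be 3×1 = 3+.
Cation: ligand charges sum to -1; for the ion to be 3+, Ti = +4.

azidopentakis(triphenylphosphine)titanium(IV) bis(acetylacetonato)dichloroosmate(III)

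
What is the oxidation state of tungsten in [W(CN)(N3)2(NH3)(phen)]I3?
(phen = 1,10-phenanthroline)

+6

3 iodide outside the brackets (-1 each) → the complex ion is 3+.
Ligand charges: 1×CN = -1; 2×N3 = -2; 1×NH3 neutral; 1×phen neutral; sum -3.
W + (-3) = 3+ ⇒ W is +6.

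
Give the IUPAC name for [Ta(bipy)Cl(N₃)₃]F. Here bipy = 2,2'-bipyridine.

The 1 fluoride counter-ion carries a total charge of -1, so each complex ion is 1+.
Ligand charges: 1×2,2'-bipyridine (neutral), 1×chloro (-1 each), 3×azido (-1 each); total -4. So Ta + (-4) = 1+, giving Ta = +5.
Ligands are named alphabetically: azido before bipyridine before chloro.

triazido(2,2'-bipyridine)chlorotantalum(V) fluoride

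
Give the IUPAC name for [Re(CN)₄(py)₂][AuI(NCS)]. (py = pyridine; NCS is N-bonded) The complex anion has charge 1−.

Both ions are complex: the cation is named first with the plain metal name, the anion second with the -ate form; each ion's ligands are alphabetised independently.
The complex anion is given as 1−; its ligand charges sum to -2, so Au = +1.
A 1:1 salt means the cation carries the equal and opposite charge, 1+.
Cation: ligand charges sum to -4; for the ion to be 1+, Re = +5.

tetracyanobis(pyridine)rhenium(V) iodoisothiocyanatoaurate(I)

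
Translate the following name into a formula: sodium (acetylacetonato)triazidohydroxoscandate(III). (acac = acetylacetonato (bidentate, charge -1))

Na2[Sc(acac)(N3)3(OH)]

Ligands: 1 acetylacetonato (acac, -1), 3 azido (N3, -1), 1 hydroxo (OH, -1). Ligand charge sum = -5.
With Sc in oxidation state +3, the complex ion is [Sc...]^2−.
Charge balance with sodium (+1) requires 1 complex ion per 2 sodium.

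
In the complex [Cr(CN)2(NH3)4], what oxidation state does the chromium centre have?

No counter-ion: the bracketed complex is neutral.
Ligand charges: 2×CN = -2; 4×NH3 neutral; sum -2.
Cr + (-2) = 0 ⇒ Cr is +2.

+2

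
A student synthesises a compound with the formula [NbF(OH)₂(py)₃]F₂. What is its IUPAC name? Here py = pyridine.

fluorodihydroxotris(pyridine)niobium(V) fluoride

The 2 fluoride counter-ions carry a total charge of -2, so each complex ion is 2+.
Ligand charges: 3×pyridine (neutral), 1×fluoro (-1 each), 2×hydroxo (-1 each); total -3. So Nb + (-3) = 2+, giving Nb = +5.
Ligands are named alphabetically: fluoro before hydroxo before pyridine.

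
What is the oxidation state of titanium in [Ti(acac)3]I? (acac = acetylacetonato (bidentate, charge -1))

+4

1 iodide outside the brackets (-1 each) → the complex ion is 1+.
Ligand charges: 3×acac = -3; sum -3.
Ti + (-3) = 1+ ⇒ Ti is +4.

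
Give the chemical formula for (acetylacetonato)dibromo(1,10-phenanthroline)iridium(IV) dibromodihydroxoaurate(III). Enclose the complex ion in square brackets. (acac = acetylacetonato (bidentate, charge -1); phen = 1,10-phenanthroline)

[Ir(acac)Br2(phen)][AuBr2(OH)2]

Cation [Ir…]: ligand charges -3, Ir(IV) ⇒ ion charge 1+.
Anion [Au…]: ligand charges -4, Au(III) ⇒ ion charge 1−.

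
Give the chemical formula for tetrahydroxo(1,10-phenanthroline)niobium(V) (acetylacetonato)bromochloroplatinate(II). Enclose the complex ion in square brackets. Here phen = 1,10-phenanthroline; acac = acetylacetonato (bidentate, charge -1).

[Nb(OH)4(phen)][Pt(acac)BrCl]

Cation [Nb…]: ligand charges -4, Nb(V) ⇒ ion charge 1+.
Anion [Pt…]: ligand charges -3, Pt(II) ⇒ ion charge 1−.
One 1+ cation balances one 1− anion.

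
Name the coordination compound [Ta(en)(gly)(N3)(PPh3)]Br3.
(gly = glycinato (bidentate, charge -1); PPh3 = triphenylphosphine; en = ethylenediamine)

The 3 bromide counter-ions carry a total charge of -3, so each complex ion is 3+.
Ligand charges: 1×glycinato (-1 each), 1×triphenylphosphine (neutral), 1×ethylenediamine (neutral), 1×azido (-1 each); total -2. So Ta + (-2) = 3+, giving Ta = +5.
Ligands are named alphabetically: azido before ethylenediamine before glycinato before triphenylphosphine.

azido(ethylenediamine)(glycinato)(triphenylphosphine)tantalum(V) bromide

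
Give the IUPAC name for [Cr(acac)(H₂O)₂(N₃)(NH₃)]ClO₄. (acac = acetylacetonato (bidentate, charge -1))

(acetylacetonato)amminediaquaazidochromium(III) perchlorate

The 1 perchlorate counter-ion carries a total charge of -1, so each complex ion is 1+.
Ligand charges: 2×aqua (neutral), 1×azido (-1 each), 1×acetylacetonato (-1 each), 1×ammine (neutral); total -2. So Cr + (-2) = 1+, giving Cr = +3.
Ligands are named alphabetically: acetylacetonato before ammine before aqua before azido.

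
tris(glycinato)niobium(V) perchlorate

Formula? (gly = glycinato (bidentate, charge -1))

[Nb(gly)3](ClO4)2

Ligands: 3 glycinato (gly, -1). Ligand charge sum = -3.
Charge balance with perchlorate (-1) requires 1 complex ion per 2 perchlorate.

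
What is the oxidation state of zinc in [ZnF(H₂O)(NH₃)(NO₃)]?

+2

No counter-ion: the bracketed complex is neutral.
Ligand charges: 1×F = -1; 1×H2O neutral; 1×NH3 neutral; 1×NO3 = -1; sum -2.
Zn + (-2) = 0 ⇒ Zn is +2.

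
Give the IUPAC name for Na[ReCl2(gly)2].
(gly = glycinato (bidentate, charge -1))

sodium dichlorobis(glycinato)rhenate(III)

The 1 sodium counter-ion carries a total charge of +1, so each complex ion is 1−.
Ligand charges: 2×chloro (-1 each), 2×glycinato (-1 each); total -4. So Re + (-4) = 1−, giving Re = +3.
Ligands are named alphabetically: chloro before glycinato.
The complex ion is anionic, so rhenium takes the -ate form rhenate(III).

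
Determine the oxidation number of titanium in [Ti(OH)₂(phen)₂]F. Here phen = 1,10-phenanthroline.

+3

1 fluoride outside the brackets (-1 each) → the complex ion is 1+.
Ligand charges: 2×phen neutral; 2×OH = -2; sum -2.
Ti + (-2) = 1+ ⇒ Ti is +3.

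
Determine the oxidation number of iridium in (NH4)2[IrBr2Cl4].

2 ammonium outside the brackets (+1 each) → the complex ion is 2−.
Ligand charges: 2×Br = -2; 4×Cl = -4; sum -6.
Ir + (-6) = 2− ⇒ Ir is +4.

+4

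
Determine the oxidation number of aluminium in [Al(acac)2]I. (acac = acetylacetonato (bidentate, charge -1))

+3

1 iodide outside the brackets (-1 each) → the complex ion is 1+.
Ligand charges: 2×acac = -2; sum -2.
Al + (-2) = 1+ ⇒ Al is +3.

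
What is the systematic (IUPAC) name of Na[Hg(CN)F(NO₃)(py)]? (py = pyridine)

sodium cyanofluoronitrato(pyridine)mercurate(II)

The 1 sodium counter-ion carries a total charge of +1, so each complex ion is 1−.
Ligand charges: 1×fluoro (-1 each), 1×cyano (-1 each), 1×nitrato (-1 each), 1×pyridine (neutral); total -3. So Hg + (-3) = 1−, giving Hg = +2.
Ligands are named alphabetically: cyano before fluoro before nitrato before pyridine.
The complex ion is anionic, so mercury takes the -ate form mercurate(II).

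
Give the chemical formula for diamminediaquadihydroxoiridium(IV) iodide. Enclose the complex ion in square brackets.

Ligands: 2 aqua (H2O, neutral), 2 ammine (NH3, neutral), 2 hydroxo (OH, -1). Ligand charge sum = -2.
With Ir in oxidation state +4, the complex ion is [Ir...]^2+.
Charge balance with iodide (-1) requires 1 complex ion per 2 iodide.

[Ir(H2O)2(NH3)2(OH)2]I2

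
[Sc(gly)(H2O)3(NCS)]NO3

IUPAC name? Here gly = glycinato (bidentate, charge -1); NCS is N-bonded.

The 1 nitrate counter-ion carries a total charge of -1, so each complex ion is 1+.
Ligand charges: 1×glycinato (-1 each), 3×aqua (neutral), 1×isothiocyanato (-1 each); total -2. So Sc + (-2) = 1+, giving Sc = +3.
Ligands are named alphabetically: aqua before glycinato before isothiocyanato.

triaqua(glycinato)isothiocyanatoscandium(III) nitrate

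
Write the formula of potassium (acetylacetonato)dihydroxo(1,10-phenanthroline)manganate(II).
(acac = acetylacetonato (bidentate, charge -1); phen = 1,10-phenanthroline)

K[Mn(acac)(OH)2(phen)]

Ligands: 1 acetylacetonato (acac, -1), 2 hydroxo (OH, -1), 1 1,10-phenanthroline (phen, neutral). Ligand charge sum = -3.
Charge balance with potassium (+1) requires 1 complex ion per 1 potassium.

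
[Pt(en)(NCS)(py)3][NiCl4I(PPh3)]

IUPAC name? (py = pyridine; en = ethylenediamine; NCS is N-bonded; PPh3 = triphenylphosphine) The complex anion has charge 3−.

(ethylenediamine)isothiocyanatotris(pyridine)platinum(IV) tetrachloroiodo(triphenylphosphine)nickelate(II)

Both ions are complex: the cation is named first with the plain metal name, the anion second with the -ate form; each ion's ligands are alphabetised independently.
The complex anion is given as 3−; its ligand charges sum to -5, so Ni = +2.
A 1:1 salt means the cation carries the equal and opposite charge, 3+.
Cation: ligand charges sum to -1; for the ion to be 3+, Pt = +4.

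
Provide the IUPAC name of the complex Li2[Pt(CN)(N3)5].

lithium pentaazidocyanoplatinate(IV)

The 2 lithium counter-ions carry a total charge of +2, so each complex ion is 2−.
Ligand charges: 5×azido (-1 each), 1×cyano (-1 each); total -6. So Pt + (-6) = 2−, giving Pt = +4.
Ligands are named alphabetically: azido before cyano.
The complex ion is anionic, so platinum takes the -ate form platinate(IV).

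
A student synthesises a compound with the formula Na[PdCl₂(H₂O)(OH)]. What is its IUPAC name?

The 1 sodium counter-ion carries a total charge of +1, so each complex ion is 1−.
Ligand charges: 1×aqua (neutral), 2×chloro (-1 each), 1×hydroxo (-1 each); total -3. So Pd + (-3) = 1−, giving Pd = +2.
Ligands are named alphabetically: aqua before chloro before hydroxo.
The complex ion is anionic, so palladium takes the -ate form palladate(II).

sodium aquadichlorohydroxopalladate(II)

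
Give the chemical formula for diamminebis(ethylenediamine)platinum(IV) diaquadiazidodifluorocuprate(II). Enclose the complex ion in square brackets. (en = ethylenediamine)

[Pt(en)2(NH3)2][CuF2(H2O)2(N3)2]2

Cation [Pt…]: ligand charges 0, Pt(IV) ⇒ ion charge 4+.
Anion [Cu…]: ligand charges -4, Cu(II) ⇒ ion charge 2−.
One 4+ cation requires 2 of the 2− anion.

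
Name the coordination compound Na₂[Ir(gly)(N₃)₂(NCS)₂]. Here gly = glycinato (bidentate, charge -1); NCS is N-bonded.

The 2 sodium counter-ions carry a total charge of +2, so each complex ion is 2−.
Ligand charges: 1×glycinato (-1 each), 2×azido (-1 each), 2×isothiocyanato (-1 each); total -5. So Ir + (-5) = 2−, giving Ir = +3.
The complex ion is anionic, so iridium takes the -ate form iridate(III).

sodium diazido(glycinato)diisothiocyanatoiridate(III)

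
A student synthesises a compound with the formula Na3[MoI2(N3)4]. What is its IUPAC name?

The 3 sodium counter-ions carry a total charge of +3, so each complex ion is 3−.
Ligand charges: 2×iodo (-1 each), 4×azido (-1 each); total -6. So Mo + (-6) = 3−, giving Mo = +3.
The complex ion is anionic, so molybdenum takes the -ate form molybdate(III).

sodium tetraazidodiiodomolybdate(III)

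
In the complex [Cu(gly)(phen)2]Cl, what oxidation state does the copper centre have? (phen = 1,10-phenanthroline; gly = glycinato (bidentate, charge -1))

1 chloride outside the brackets (-1 each) → the complex ion is 1+.
Ligand charges: 2×phen neutral; 1×gly = -1; sum -1.
Cu + (-1) = 1+ ⇒ Cu is +2.

+2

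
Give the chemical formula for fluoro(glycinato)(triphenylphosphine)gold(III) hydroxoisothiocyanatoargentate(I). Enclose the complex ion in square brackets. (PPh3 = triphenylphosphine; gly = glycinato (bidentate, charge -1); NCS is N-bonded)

Cation [Au…]: ligand charges -2, Au(III) ⇒ ion charge 1+.
Anion [Ag…]: ligand charges -2, Ag(I) ⇒ ion charge 1−.

[AuF(gly)(PPh3)][Ag(NCS)(OH)]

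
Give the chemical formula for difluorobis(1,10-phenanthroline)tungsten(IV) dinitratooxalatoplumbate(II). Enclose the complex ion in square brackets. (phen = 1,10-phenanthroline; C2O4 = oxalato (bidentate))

[WF2(phen)2][Pb(C2O4)(NO3)2]

Cation [W…]: ligand charges -2, W(IV) ⇒ ion charge 2+.
Anion [Pb…]: ligand charges -4, Pb(II) ⇒ ion charge 2−.
One 2+ cation balances one 2− anion.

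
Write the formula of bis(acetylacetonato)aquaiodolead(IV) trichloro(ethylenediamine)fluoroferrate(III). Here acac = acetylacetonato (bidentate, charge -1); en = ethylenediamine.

Cation [Pb…]: ligand charges -3, Pb(IV) ⇒ ion charge 1+.
Anion [Fe…]: ligand charges -4, Fe(III) ⇒ ion charge 1−.
One 1+ cation balances one 1− anion.

[Pb(acac)2(H2O)I][FeCl3(en)F]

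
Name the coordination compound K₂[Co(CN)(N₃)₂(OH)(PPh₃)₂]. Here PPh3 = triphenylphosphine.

potassium diazidocyanohydroxobis(triphenylphosphine)cobaltate(II)

The 2 potassium counter-ions carry a total charge of +2, so each complex ion is 2−.
Ligand charges: 2×azido (-1 each), 1×cyano (-1 each), 2×triphenylphosphine (neutral), 1×hydroxo (-1 each); total -4. So Co + (-4) = 2−, giving Co = +2.
The complex ion is anionic, so cobalt takes the -ate form cobaltate(II).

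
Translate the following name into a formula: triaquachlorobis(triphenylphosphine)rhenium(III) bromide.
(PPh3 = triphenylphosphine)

[ReCl(H2O)3(PPh3)2]Br2

Ligands: 1 chloro (Cl, -1), 3 aqua (H2O, neutral), 2 triphenylphosphine (PPh3, neutral). Ligand charge sum = -1.
Charge balance with bromide (-1) requires 1 complex ion per 2 bromide.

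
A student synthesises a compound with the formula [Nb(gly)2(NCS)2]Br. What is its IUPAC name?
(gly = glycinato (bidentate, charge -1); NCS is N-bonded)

bis(glycinato)diisothiocyanatoniobium(V) bromide

The 1 bromide counter-ion carries a total charge of -1, so each complex ion is 1+.
Ligand charges: 2×glycinato (-1 each), 2×isothiocyanato (-1 each); total -4. So Nb + (-4) = 1+, giving Nb = +5.
Ligands are named alphabetically: glycinato before isothiocyanato.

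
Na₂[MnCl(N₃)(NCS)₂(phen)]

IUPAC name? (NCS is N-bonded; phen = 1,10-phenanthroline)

The 2 sodium counter-ions carry a total charge of +2, so each complex ion is 2−.
Ligand charges: 1×azido (-1 each), 1×chloro (-1 each), 2×isothiocyanato (-1 each), 1×1,10-phenanthroline (neutral); total -4. So Mn + (-4) = 2−, giving Mn = +2.
Ligands are named alphabetically: azido before chloro before isothiocyanato before phenanthroline.
The complex ion is anionic, so manganese takes the -ate form manganate(II).

sodium azidochlorodiisothiocyanato(1,10-phenanthroline)manganate(II)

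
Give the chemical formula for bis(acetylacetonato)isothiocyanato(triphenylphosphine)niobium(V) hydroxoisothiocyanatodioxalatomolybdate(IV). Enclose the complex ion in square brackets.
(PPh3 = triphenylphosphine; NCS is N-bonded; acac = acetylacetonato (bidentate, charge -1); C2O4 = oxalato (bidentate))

[Nb(acac)2(NCS)(PPh3)][Mo(C2O4)2(NCS)(OH)]

Cation [Nb…]: ligand charges -3, Nb(V) ⇒ ion charge 2+.
Anion [Mo…]: ligand charges -6, Mo(IV) ⇒ ion charge 2−.
One 2+ cation balances one 2− anion.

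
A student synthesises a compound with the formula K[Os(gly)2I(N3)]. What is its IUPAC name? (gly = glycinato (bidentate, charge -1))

The 1 potassium counter-ion carries a total charge of +1, so each complex ion is 1−.
Ligand charges: 1×iodo (-1 each), 1×azido (-1 each), 2×glycinato (-1 each); total -4. So Os + (-4) = 1−, giving Os = +3.
Ligands are named alphabetically: azido before glycinato before iodo.
The complex ion is anionic, so osmium takes the -ate form osmate(III).

potassium azidobis(glycinato)iodoosmate(III)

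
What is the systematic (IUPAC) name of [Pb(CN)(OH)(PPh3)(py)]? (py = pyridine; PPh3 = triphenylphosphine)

There is no counter-ion, so the complex is neutral overall.
Ligand charges: 1×cyano (-1 each), 1×pyridine (neutral), 1×triphenylphosphine (neutral), 1×hydroxo (-1 each); total -2. So Pb + (-2) = 0, giving Pb = +2.
Ligands are named alphabetically: cyano before hydroxo before pyridine before triphenylphosphine.

cyanohydroxo(pyridine)(triphenylphosphine)lead(II)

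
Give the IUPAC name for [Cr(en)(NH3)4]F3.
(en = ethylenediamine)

The 3 fluoride counter-ions carry a total charge of -3, so each complex ion is 3+.
Ligand charges: 4×ammine (neutral), 1×ethylenediamine (neutral); total 0. So Cr + (0) = 3+, giving Cr = +3.
Ligands are named alphabetically: ammine before ethylenediamine.

tetraammine(ethylenediamine)chromium(III) fluoride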